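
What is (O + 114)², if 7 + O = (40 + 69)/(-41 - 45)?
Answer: 82682649/7396 ≈ 11179.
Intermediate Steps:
O = -711/86 (O = -7 + (40 + 69)/(-41 - 45) = -7 + 109/(-86) = -7 + 109*(-1/86) = -7 - 109/86 = -711/86 ≈ -8.2674)
(O + 114)² = (-711/86 + 114)² = (9093/86)² = 82682649/7396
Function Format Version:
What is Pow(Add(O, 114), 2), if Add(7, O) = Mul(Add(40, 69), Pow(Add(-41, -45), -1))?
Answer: Rational(82682649, 7396) ≈ 11179.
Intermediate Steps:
O = Rational(-711, 86) (O = Add(-7, Mul(Add(40, 69), Pow(Add(-41, -45), -1))) = Add(-7, Mul(109, Pow(-86, -1))) = Add(-7, Mul(109, Rational(-1, 86))) = Add(-7, Rational(-109, 86)) = Rational(-711, 86) ≈ -8.2674)
Pow(Add(O, 114), 2) = Pow(Add(Rational(-711, 86), 114), 2) = Pow(Rational(9093, 86), 2) = Rational(82682649, 7396)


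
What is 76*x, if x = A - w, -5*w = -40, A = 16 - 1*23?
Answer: -1140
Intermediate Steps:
A = -7 (A = 16 - 23 = -7)
w = 8 (w = -⅕*(-40) = 8)
x = -15 (x = -7 - 1*8 = -7 - 8 = -15)
76*x = 76*(-15) = -1140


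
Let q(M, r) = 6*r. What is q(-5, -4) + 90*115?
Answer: 10326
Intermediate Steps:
q(-5, -4) + 90*115 = 6*(-4) + 90*115 = -24 + 10350 = 10326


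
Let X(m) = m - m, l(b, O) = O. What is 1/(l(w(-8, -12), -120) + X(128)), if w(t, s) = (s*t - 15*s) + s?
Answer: -1/120 ≈ -0.0083333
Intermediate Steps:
w(t, s) = -14*s + s*t (w(t, s) = (-15*s + s*t) + s = -14*s + s*t)
X(m) = 0
1/(l(w(-8, -12), -120) + X(128)) = 1/(-120 + 0) = 1/(-120) = -1/120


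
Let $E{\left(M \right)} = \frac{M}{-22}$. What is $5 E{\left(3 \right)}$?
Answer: $- \frac{15}{22} \approx -0.68182$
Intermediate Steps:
$E{\left(M \right)} = - \frac{M}{22}$ ($E{\left(M \right)} = M \left(- \frac{1}{22}\right) = - \frac{M}{22}$)
$5 E{\left(3 \right)} = 5 \left(\left(- \frac{1}{22}\right) 3\right) = 5 \left(- \frac{3}{22}\right) = - \frac{15}{22}$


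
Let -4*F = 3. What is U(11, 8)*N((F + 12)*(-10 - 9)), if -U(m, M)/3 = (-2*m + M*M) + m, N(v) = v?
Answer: 135945/4 ≈ 33986.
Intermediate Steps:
F = -3/4 (F = -1/4*3 = -3/4 ≈ -0.75000)
U(m, M) = -3*M**2 + 3*m (U(m, M) = -3*((-2*m + M*M) + m) = -3*((-2*m + M**2) + m) = -3*((M**2 - 2*m) + m) = -3*(M**2 - m) = -3*M**2 + 3*m)
U(11, 8)*N((F + 12)*(-10 - 9)) = (-3*8**2 + 3*11)*((-3/4 + 12)*(-10 - 9)) = (-3*64 + 33)*((45/4)*(-19)) = (-192 + 33)*(-855/4) = -159*(-855/4) = 135945/4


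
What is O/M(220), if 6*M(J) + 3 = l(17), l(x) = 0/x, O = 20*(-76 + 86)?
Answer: -400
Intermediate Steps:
O = 200 (O = 20*10 = 200)
l(x) = 0
M(J) = -½ (M(J) = -½ + (⅙)*0 = -½ + 0 = -½)
O/M(220) = 200/(-½) = 200*(-2) = -400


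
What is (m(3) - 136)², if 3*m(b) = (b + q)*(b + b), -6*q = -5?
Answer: 148225/9 ≈ 16469.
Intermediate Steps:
q = ⅚ (q = -⅙*(-5) = ⅚ ≈ 0.83333)
m(b) = 2*b*(⅚ + b)/3 (m(b) = ((b + ⅚)*(b + b))/3 = ((⅚ + b)*(2*b))/3 = (2*b*(⅚ + b))/3 = 2*b*(⅚ + b)/3)
(m(3) - 136)² = ((⅑)*3*(5 + 6*3) - 136)² = ((⅑)*3*(5 + 18) - 136)² = ((⅑)*3*23 - 136)² = (23/3 - 136)² = (-385/3)² = 148225/9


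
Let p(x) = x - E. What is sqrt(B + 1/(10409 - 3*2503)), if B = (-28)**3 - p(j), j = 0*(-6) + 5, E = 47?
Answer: I*sqrt(1842630971)/290 ≈ 148.02*I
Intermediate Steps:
j = 5 (j = 0 + 5 = 5)
p(x) = -47 + x (p(x) = x - 1*47 = x - 47 = -47 + x)
B = -21910 (B = (-28)**3 - (-47 + 5) = -21952 - 1*(-42) = -21952 + 42 = -21910)
sqrt(B + 1/(10409 - 3*2503)) = sqrt(-21910 + 1/(10409 - 3*2503)) = sqrt(-21910 + 1/(10409 - 7509)) = sqrt(-21910 + 1/2900) = sqrt(-63538999/2900) = I*sqrt(1842630971)/290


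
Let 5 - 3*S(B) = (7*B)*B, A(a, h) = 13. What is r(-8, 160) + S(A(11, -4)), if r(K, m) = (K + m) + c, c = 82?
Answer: -476/3 ≈ -158.67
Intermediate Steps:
S(B) = 5/3 - 7*B²/3 (S(B) = 5/3 - 7*B*B/3 = 5/3 - 7*B²/3)
r(K, m) = 82 + K + m (r(K, m) = (K + m) + 82 = 82 + K + m)
r(-8, 160) + S(A(11, -4)) = (82 - 8 + 160) + (5/3 - 7/3*13²) = 234 + (5/3 - 7/3*169) = 234 + (5/3 - 1183/3) = 234 - 1178/3 = -476/3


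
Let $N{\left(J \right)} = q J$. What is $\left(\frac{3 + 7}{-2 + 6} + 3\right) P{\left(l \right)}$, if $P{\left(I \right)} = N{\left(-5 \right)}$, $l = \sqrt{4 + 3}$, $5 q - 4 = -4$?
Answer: $0$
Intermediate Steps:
$q = 0$ ($q = \frac{4}{5} + \frac{1}{5} \left(-4\right) = \frac{4}{5} - \frac{4}{5} = 0$)
$l = \sqrt{7} \approx 2.6458$
$N{\left(J \right)} = 0$ ($N{\left(J \right)} = 0 J = 0$)
$P{\left(I \right)} = 0$
$\left(\frac{3 + 7}{-2 + 6} + 3\right) P{\left(l \right)} = \left(\frac{3 + 7}{-2 + 6} + 3\right) 0 = \left(\frac{10}{4} + 3\right) 0 = \left(10 \cdot \frac{1}{4} + 3\right) 0 = \left(\frac{5}{2} + 3\right) 0 = \frac{11}{2} \cdot 0 = 0$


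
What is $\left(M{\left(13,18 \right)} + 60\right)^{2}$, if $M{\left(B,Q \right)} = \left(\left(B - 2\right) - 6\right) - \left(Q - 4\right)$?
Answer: $2601$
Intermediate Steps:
$M{\left(B,Q \right)} = -4 + B - Q$ ($M{\left(B,Q \right)} = \left(\left(-2 + B\right) - 6\right) - \left(-4 + Q\right) = \left(-8 + B\right) - \left(-4 + Q\right) = -4 + B - Q$)
$\left(M{\left(13,18 \right)} + 60\right)^{2} = \left(\left(-4 + 13 - 18\right) + 60\right)^{2} = \left(-9 + 60\right)^{2} = 51^{2} = 2601$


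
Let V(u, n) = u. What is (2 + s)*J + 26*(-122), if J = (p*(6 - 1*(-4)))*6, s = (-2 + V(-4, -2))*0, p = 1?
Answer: -3052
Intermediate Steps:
s = 0 (s = (-2 - 4)*0 = -6*0 = 0)
J = 60 (J = (1*(6 - 1*(-4)))*6 = (1*(6 + 4))*6 = (1*10)*6 = 10*6 = 60)
(2 + s)*J + 26*(-122) = (2 + 0)*60 + 26*(-122) = 2*60 - 3172 = 120 - 3172 = -3052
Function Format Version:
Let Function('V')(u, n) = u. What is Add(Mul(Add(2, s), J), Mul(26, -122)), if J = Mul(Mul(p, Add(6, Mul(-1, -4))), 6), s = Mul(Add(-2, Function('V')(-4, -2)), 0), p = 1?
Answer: -3052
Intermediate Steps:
s = 0 (s = Mul(Add(-2, -4), 0) = Mul(-6, 0) = 0)
J = 60 (J = Mul(Mul(1, Add(6, Mul(-1, -4))), 6) = Mul(Mul(1, Add(6, 4)), 6) = Mul(Mul(1, 10), 6) = Mul(10, 6) = 60)
Add(Mul(Add(2, s), J), Mul(26, -122)) = Add(Mul(Add(2, 0), 60), Mul(26, -122)) = Add(Mul(2, 60), -3172) = Add(120, -3172) = -3052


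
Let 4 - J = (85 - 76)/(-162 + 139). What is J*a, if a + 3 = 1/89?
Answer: -26866/2047 ≈ -13.125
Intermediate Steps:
a = -266/89 (a = -3 + 1/89 = -266/89 ≈ -2.9888)
J = 101/23 (J = 4 - (85 - 76)/(-162 + 139) = 4 - 9/(-23) = 4 - 9*(-1)/23 = 4 - 1*(-9/23) = 4 + 9/23 = 101/23 ≈ 4.3913)
J*a = (101/23)*(-266/89) = -26866/2047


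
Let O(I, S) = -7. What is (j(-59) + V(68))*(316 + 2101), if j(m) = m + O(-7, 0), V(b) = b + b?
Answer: 169190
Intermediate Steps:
V(b) = 2*b
j(m) = -7 + m (j(m) = m - 7 = -7 + m)
(j(-59) + V(68))*(316 + 2101) = ((-7 - 59) + 2*68)*(316 + 2101) = (-66 + 136)*2417 = 70*2417 = 169190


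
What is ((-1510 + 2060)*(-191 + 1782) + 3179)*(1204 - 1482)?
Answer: -244147662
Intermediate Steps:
((-1510 + 2060)*(-191 + 1782) + 3179)*(1204 - 1482) = (550*1591 + 3179)*(-278) = (875050 + 3179)*(-278) = 878229*(-278) = -244147662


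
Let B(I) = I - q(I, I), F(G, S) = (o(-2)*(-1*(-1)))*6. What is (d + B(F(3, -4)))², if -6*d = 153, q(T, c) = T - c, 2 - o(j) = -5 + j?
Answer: 3249/4 ≈ 812.25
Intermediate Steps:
o(j) = 7 - j (o(j) = 2 - (-5 + j) = 2 + (5 - j) = 7 - j)
d = -51/2 (d = -⅙*153 = -51/2 ≈ -25.500)
F(G, S) = 54 (F(G, S) = ((7 - 1*(-2))*(-1*(-1)))*6 = ((7 + 2)*1)*6 = (9*1)*6 = 9*6 = 54)
B(I) = I (B(I) = I - (I - I) = I - 1*0 = I + 0 = I)
(d + B(F(3, -4)))² = (-51/2 + 54)² = (57/2)² = 3249/4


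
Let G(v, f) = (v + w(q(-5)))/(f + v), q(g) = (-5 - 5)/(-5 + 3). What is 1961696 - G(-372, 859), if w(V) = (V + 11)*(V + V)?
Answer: 955346164/487 ≈ 1.9617e+6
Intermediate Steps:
q(g) = 5 (q(g) = -10/(-2) = -10*(-1/2) = 5)
w(V) = 2*V*(11 + V) (w(V) = (11 + V)*(2*V) = 2*V*(11 + V))
G(v, f) = (160 + v)/(f + v) (G(v, f) = (v + 2*5*(11 + 5))/(f + v) = (v + 2*5*16)/(f + v) = (v + 160)/(f + v) = (160 + v)/(f + v))
1961696 - G(-372, 859) = 1961696 - (160 - 372)/(859 - 372) = 1961696 - (-212)/487 = 1961696 - 1*(-212/487) = 1961696 + 212/487 = 955346164/487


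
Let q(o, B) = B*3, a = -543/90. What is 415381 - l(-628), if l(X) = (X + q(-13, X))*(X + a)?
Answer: -17659661/15 ≈ -1.1773e+6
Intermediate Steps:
a = -181/30 (a = -543*1/90 = -181/30 ≈ -6.0333)
q(o, B) = 3*B
l(X) = 4*X*(-181/30 + X) (l(X) = (X + 3*X)*(X - 181/30) = (4*X)*(-181/30 + X) = 4*X*(-181/30 + X))
415381 - l(-628) = 415381 - 2*(-628)*(-181 + 30*(-628))/15 = 415381 - 2*(-628)*(-181 - 18840)/15 = 415381 - 2*(-628)*(-19021)/15 = 415381 - 1*23890376/15 = 415381 - 23890376/15 = -17659661/15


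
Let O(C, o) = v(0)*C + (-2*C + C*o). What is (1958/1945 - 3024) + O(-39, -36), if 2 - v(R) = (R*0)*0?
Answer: -3148942/1945 ≈ -1619.0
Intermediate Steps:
v(R) = 2 (v(R) = 2 - R*0*0 = 2 - 0*0 = 2 - 1*0 = 2 + 0 = 2)
O(C, o) = C*o (O(C, o) = 2*C + (-2*C + C*o) = C*o)
(1958/1945 - 3024) + O(-39, -36) = (1958/1945 - 3024) - 39*(-36) = (1958*(1/1945) - 3024) + 1404 = (1958/1945 - 3024) + 1404 = -5879722/1945 + 1404 = -3148942/1945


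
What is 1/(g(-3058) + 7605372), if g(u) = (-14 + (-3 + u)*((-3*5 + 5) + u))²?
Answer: 1/88193405411328 ≈ 1.1339e-14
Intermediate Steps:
g(u) = (-14 + (-10 + u)*(-3 + u))² (g(u) = (-14 + (-3 + u)*((-15 + 5) + u))² = (-14 + (-3 + u)*(-10 + u))² = (-14 + (-10 + u)*(-3 + u))²)
1/(g(-3058) + 7605372) = 1/((16 + (-3058)² - 13*(-3058))² + 7605372) = 1/((16 + 9351364 + 39754)² + 7605372) = 1/(9391134² + 7605372) = 1/(88193397805956 + 7605372) = 1/88193405411328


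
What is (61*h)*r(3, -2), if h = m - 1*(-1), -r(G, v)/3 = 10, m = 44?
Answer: -82350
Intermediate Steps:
r(G, v) = -30 (r(G, v) = -3*10 = -30)
h = 45 (h = 44 - 1*(-1) = 44 + 1 = 45)
(61*h)*r(3, -2) = (61*45)*(-30) = 2745*(-30) = -82350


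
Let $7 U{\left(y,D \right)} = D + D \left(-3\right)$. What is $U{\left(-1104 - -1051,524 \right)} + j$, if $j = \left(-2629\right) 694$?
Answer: $- \frac{12772730}{7} \approx -1.8247 \cdot 10^{6}$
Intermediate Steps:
$U{\left(y,D \right)} = - \frac{2 D}{7}$ ($U{\left(y,D \right)} = \frac{D + D \left(-3\right)}{7} = \frac{D - 3 D}{7} = \frac{\left(-2\right) D}{7} = - \frac{2 D}{7}$)
$j = -1824526$
$U{\left(-1104 - -1051,524 \right)} + j = \left(- \frac{2}{7}\right) 524 - 1824526 = - \frac{1048}{7} - 1824526 = - \frac{12772730}{7}$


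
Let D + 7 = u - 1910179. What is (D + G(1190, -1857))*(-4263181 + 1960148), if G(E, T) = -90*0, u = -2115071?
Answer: 9270299704481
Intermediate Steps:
D = -4025257 (D = -7 + (-2115071 - 1910179) = -7 - 4025250 = -4025257)
G(E, T) = 0
(D + G(1190, -1857))*(-4263181 + 1960148) = (-4025257 + 0)*(-4263181 + 1960148) = -4025257*(-2303033) = 9270299704481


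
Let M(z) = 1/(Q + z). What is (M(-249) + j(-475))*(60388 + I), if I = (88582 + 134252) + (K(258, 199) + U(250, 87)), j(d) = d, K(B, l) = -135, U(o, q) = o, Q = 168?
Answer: -10901674412/81 ≈ -1.3459e+8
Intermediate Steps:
M(z) = 1/(168 + z)
I = 222949 (I = (88582 + 134252) + (-135 + 250) = 222834 + 115 = 222949)
(M(-249) + j(-475))*(60388 + I) = (1/(168 - 249) - 475)*(60388 + 222949) = (1/(-81) - 475)*283337 = (-1/81 - 475)*283337 = -38476/81*283337 = -10901674412/81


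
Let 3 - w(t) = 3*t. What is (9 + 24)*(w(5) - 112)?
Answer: -4092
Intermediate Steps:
w(t) = 3 - 3*t
(9 + 24)*(w(5) - 112) = (9 + 24)*((3 - 3*5) - 112) = 33*((3 - 15) - 112) = 33*(-12 - 112) = 33*(-124) = -4092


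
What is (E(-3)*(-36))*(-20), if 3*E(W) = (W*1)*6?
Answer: -4320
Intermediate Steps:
E(W) = 2*W (E(W) = ((W*1)*6)/3 = (W*6)/3 = (6*W)/3 = 2*W)
(E(-3)*(-36))*(-20) = ((2*(-3))*(-36))*(-20) = -6*(-36)*(-20) = 216*(-20) = -4320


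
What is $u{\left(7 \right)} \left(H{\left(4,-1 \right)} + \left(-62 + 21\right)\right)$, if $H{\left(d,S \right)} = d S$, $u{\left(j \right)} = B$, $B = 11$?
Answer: $-495$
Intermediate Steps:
$u{\left(j \right)} = 11$
$H{\left(d,S \right)} = S d$
$u{\left(7 \right)} \left(H{\left(4,-1 \right)} + \left(-62 + 21\right)\right) = 11 \left(\left(-1\right) 4 + \left(-62 + 21\right)\right) = 11 \left(-4 - 41\right) = 11 \left(-45\right) = -495$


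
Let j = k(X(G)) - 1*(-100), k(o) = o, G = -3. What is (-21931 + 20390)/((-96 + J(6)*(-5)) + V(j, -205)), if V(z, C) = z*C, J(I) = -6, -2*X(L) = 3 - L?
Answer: 1541/19951 ≈ 0.077239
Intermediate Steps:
X(L) = -3/2 + L/2 (X(L) = -(3 - L)/2 = -3/2 + L/2)
j = 97 (j = (-3/2 + (½)*(-3)) - 1*(-100) = (-3/2 - 3/2) + 100 = -3 + 100 = 97)
V(z, C) = C*z
(-21931 + 20390)/((-96 + J(6)*(-5)) + V(j, -205)) = (-21931 + 20390)/((-96 - 6*(-5)) - 205*97) = -1541/((-96 + 30) - 19885) = -1541/(-66 - 19885) = -1541/(-19951) = -1541*(-1/19951) = 1541/19951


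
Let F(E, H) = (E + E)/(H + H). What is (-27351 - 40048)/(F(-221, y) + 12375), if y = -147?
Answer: -9907653/1819346 ≈ -5.4457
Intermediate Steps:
F(E, H) = E/H (F(E, H) = (2*E)/((2*H)) = (2*E)*(1/(2*H)) = E/H)
(-27351 - 40048)/(F(-221, y) + 12375) = (-27351 - 40048)/(-221/(-147) + 12375) = -67399/(-221*(-1/147) + 12375) = -67399/(221/147 + 12375) = -67399/1819346/147 = -67399*147/1819346 = -9907653/1819346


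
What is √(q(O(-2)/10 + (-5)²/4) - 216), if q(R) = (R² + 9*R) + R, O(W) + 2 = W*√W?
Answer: √(-47591 - 1768*I*√2)/20 ≈ 0.28643 - 10.911*I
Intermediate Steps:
O(W) = -2 + W^(3/2) (O(W) = -2 + W*√W = -2 + W^(3/2))
q(R) = R² + 10*R
√(q(O(-2)/10 + (-5)²/4) - 216) = √(((-2 + (-2)^(3/2))/10 + (-5)²/4)*(10 + ((-2 + (-2)^(3/2))/10 + (-5)²/4)) - 216) = √(((-2 - 2*I*√2)*(⅒) + 25*(¼))*(10 + ((-2 - 2*I*√2)*(⅒) + 25*(¼))) - 216) = √(((-⅕ - I*√2/5) + 25/4)*(10 + ((-⅕ - I*√2/5) + 25/4)) - 216) = √((121/20 - I*√2/5)*(10 + (121/20 - I*√2/5)) - 216) = √((121/20 - I*√2/5)*(321/20 - I*√2/5) - 216) = √(-216 + (121/20 - I*√2/5)*(321/20 - I*√2/5))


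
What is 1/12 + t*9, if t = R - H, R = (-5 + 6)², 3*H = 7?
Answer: -143/12 ≈ -11.917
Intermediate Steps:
H = 7/3 (H = (⅓)*7 = 7/3 ≈ 2.3333)
R = 1 (R = 1² = 1)
t = -4/3 (t = 1 - 1*7/3 = 1 - 7/3 = -4/3 ≈ -1.3333)
1/12 + t*9 = 1/12 - 4/3*9 = 1/12 - 12 = -143/12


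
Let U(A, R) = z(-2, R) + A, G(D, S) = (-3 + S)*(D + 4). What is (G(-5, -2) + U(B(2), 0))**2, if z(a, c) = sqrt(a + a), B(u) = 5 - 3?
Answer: 45 + 28*I ≈ 45.0 + 28.0*I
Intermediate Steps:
B(u) = 2
z(a, c) = sqrt(2)*sqrt(a) (z(a, c) = sqrt(2*a) = sqrt(2)*sqrt(a))
G(D, S) = (-3 + S)*(4 + D)
U(A, R) = A + 2*I (U(A, R) = sqrt(2)*sqrt(-2) + A = sqrt(2)*(I*sqrt(2)) + A = 2*I + A = A + 2*I)
(G(-5, -2) + U(B(2), 0))**2 = ((-12 - 3*(-5) + 4*(-2) - 5*(-2)) + (2 + 2*I))**2 = ((-12 + 15 - 8 + 10) + (2 + 2*I))**2 = (5 + (2 + 2*I))**2 = (7 + 2*I)**2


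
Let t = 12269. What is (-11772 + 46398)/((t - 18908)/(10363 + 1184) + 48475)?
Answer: 66637737/93289031 ≈ 0.71431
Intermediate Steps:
(-11772 + 46398)/((t - 18908)/(10363 + 1184) + 48475) = (-11772 + 46398)/((12269 - 18908)/(10363 + 1184) + 48475) = 34626/(-6639/11547 + 48475) = 34626/(-6639*1/11547 + 48475) = 34626/(-2213/3849 + 48475) = 34626/(186578062/3849) = 34626*(3849/186578062) = 66637737/93289031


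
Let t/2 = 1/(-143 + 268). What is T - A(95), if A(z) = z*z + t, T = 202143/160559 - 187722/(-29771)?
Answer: -769704213837604/85357178375 ≈ -9017.5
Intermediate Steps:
T = 5165493693/682857427 (T = 202143*(1/160559) - 187722*(-1/29771) = 202143/160559 + 187722/29771 = 5165493693/682857427 ≈ 7.5645)
t = 2/125 (t = 2/(-143 + 268) = 2/125 ≈ 0.016000)
A(z) = 2/125 + z**2 (A(z) = z*z + 2/125 = z**2 + 2/125 = 2/125 + z**2)
T - A(95) = 5165493693/682857427 - (2/125 + 95**2) = 5165493693/682857427 - (2/125 + 9025) = 5165493693/682857427 - 1*1128127/125 = 5165493693/682857427 - 1128127/125 = -769704213837604/85357178375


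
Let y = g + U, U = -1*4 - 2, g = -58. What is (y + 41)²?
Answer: 529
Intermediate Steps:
U = -6 (U = -4 - 2 = -6)
y = -64 (y = -58 - 6 = -64)
(y + 41)² = (-64 + 41)² = (-23)² = 529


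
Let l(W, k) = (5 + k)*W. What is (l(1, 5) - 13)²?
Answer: 9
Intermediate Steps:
l(W, k) = W*(5 + k)
(l(1, 5) - 13)² = (1*(5 + 5) - 13)² = (1*10 - 13)² = (10 - 13)² = (-3)² = 9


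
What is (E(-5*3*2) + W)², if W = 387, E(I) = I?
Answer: 127449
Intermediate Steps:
(E(-5*3*2) + W)² = (-5*3*2 + 387)² = (-15*2 + 387)² = (-30 + 387)² = 357² = 127449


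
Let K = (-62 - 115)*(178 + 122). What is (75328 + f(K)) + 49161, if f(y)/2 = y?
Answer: 18289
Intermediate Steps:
K = -53100 (K = -177*300 = -53100)
f(y) = 2*y
(75328 + f(K)) + 49161 = (75328 + 2*(-53100)) + 49161 = (75328 - 106200) + 49161 = -30872 + 49161 = 18289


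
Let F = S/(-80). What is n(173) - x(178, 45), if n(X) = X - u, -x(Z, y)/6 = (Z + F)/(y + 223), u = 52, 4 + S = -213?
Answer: 1340491/10720 ≈ 125.05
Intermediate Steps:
S = -217 (S = -4 - 213 = -217)
F = 217/80 (F = -217/(-80) = -217*(-1/80) = 217/80 ≈ 2.7125)
x(Z, y) = -6*(217/80 + Z)/(223 + y) (x(Z, y) = -6*(Z + 217/80)/(y + 223) = -6*(217/80 + Z)/(223 + y))
n(X) = -52 + X (n(X) = X - 1*52 = X - 52 = -52 + X)
n(173) - x(178, 45) = (-52 + 173) - 3*(-217 - 80*178)/(40*(223 + 45)) = 121 - 3*(-217 - 14240)/(40*268) = 121 - 3*(-14457)/(40*268) = 121 - 1*(-43371/10720) = 121 + 43371/10720 = 1340491/10720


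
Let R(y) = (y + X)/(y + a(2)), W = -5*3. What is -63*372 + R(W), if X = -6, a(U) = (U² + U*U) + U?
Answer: -117159/5 ≈ -23432.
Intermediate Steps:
W = -15
a(U) = U + 2*U² (a(U) = (U² + U²) + U = 2*U² + U = U + 2*U²)
R(y) = (-6 + y)/(10 + y) (R(y) = (y - 6)/(y + 2*(1 + 2*2)) = (-6 + y)/(y + 2*(1 + 4)) = (-6 + y)/(y + 2*5) = (-6 + y)/(y + 10) = (-6 + y)/(10 + y))
-63*372 + R(W) = -63*372 + (-6 - 15)/(10 - 15) = -23436 - 21/(-5) = -23436 - ⅕*(-21) = -23436 + 21/5 = -117159/5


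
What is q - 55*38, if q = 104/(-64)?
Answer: -16733/8 ≈ -2091.6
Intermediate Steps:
q = -13/8 (q = 104*(-1/64) = -13/8 ≈ -1.6250)
q - 55*38 = -13/8 - 55*38 = -13/8 - 2090 = -16733/8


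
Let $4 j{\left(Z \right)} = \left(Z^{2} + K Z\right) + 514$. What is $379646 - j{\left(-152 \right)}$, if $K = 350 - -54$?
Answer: $\frac{778187}{2} \approx 3.8909 \cdot 10^{5}$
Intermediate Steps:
$K = 404$ ($K = 350 + 54 = 404$)
$j{\left(Z \right)} = \frac{257}{2} + 101 Z + \frac{Z^{2}}{4}$ ($j{\left(Z \right)} = \frac{\left(Z^{2} + 404 Z\right) + 514}{4} = \frac{514 + Z^{2} + 404 Z}{4} = \frac{257}{2} + 101 Z + \frac{Z^{2}}{4}$)
$379646 - j{\left(-152 \right)} = 379646 - \left(\frac{257}{2} + 101 \left(-152\right) + \frac{\left(-152\right)^{2}}{4}\right) = 379646 - \left(\frac{257}{2} - 15352 + \frac{1}{4} \cdot 23104\right) = 379646 - \left(\frac{257}{2} - 15352 + 5776\right) = 379646 - - \frac{18895}{2} = 379646 + \frac{18895}{2} = \frac{778187}{2}$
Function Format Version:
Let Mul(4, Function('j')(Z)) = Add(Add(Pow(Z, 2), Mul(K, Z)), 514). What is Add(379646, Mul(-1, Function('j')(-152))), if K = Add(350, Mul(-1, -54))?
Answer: Rational(778187, 2) ≈ 3.8909e+5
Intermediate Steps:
K = 404 (K = Add(350, 54) = 404)
Function('j')(Z) = Add(Rational(257, 2), Mul(101, Z), Mul(Rational(1, 4), Pow(Z, 2))) (Function('j')(Z) = Mul(Rational(1, 4), Add(Add(Pow(Z, 2), Mul(404, Z)), 514)) = Mul(Rational(1, 4), Add(514, Pow(Z, 2), Mul(404, Z))) = Add(Rational(257, 2), Mul(101, Z), Mul(Rational(1, 4), Pow(Z, 2))))
Add(379646, Mul(-1, Function('j')(-152))) = Add(379646, Mul(-1, Add(Rational(257, 2), Mul(101, -152), Mul(Rational(1, 4), Pow(-152, 2))))) = Add(379646, Mul(-1, Add(Rational(257, 2), -15352, Mul(Rational(1, 4), 23104)))) = Add(379646, Mul(-1, Add(Rational(257, 2), -15352, 5776))) = Add(379646, Mul(-1, Rational(-18895, 2))) = Add(379646, Rational(18895, 2)) = Rational(778187, 2)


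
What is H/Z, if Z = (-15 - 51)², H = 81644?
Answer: 20411/1089 ≈ 18.743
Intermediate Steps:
Z = 4356 (Z = (-66)² = 4356)
H/Z = 81644/4356 = 81644*(1/4356) = 20411/1089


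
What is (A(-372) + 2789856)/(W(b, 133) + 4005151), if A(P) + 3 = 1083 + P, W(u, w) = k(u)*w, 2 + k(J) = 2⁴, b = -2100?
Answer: 930188/1335671 ≈ 0.69642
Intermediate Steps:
k(J) = 14 (k(J) = -2 + 2⁴ = -2 + 16 = 14)
W(u, w) = 14*w
A(P) = 1080 + P (A(P) = -3 + (1083 + P) = 1080 + P)
(A(-372) + 2789856)/(W(b, 133) + 4005151) = ((1080 - 372) + 2789856)/(14*133 + 4005151) = (708 + 2789856)/(1862 + 4005151) = 2790564/4007013 = 2790564*(1/4007013) = 930188/1335671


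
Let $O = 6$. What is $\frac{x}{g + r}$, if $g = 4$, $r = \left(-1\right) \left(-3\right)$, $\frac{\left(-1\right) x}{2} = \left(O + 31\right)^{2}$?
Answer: $- \frac{2738}{7} \approx -391.14$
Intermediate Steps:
$x = -2738$ ($x = - 2 \left(6 + 31\right)^{2} = - 2 \cdot 37^{2} = \left(-2\right) 1369 = -2738$)
$r = 3$
$\frac{x}{g + r} = \frac{1}{4 + 3} \left(-2738\right) = \frac{1}{7} \left(-2738\right) = - \frac{2738}{7}$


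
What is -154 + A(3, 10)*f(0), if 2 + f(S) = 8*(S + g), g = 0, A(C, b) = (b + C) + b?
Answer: -200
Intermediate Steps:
A(C, b) = C + 2*b (A(C, b) = (C + b) + b = C + 2*b)
f(S) = -2 + 8*S (f(S) = -2 + 8*(S + 0) = -2 + 8*S)
-154 + A(3, 10)*f(0) = -154 + (3 + 2*10)*(-2 + 8*0) = -154 + (3 + 20)*(-2 + 0) = -154 + 23*(-2) = -154 - 46 = -200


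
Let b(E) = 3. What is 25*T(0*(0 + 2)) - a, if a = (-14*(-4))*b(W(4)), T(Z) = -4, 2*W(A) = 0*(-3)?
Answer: -268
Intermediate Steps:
W(A) = 0 (W(A) = (0*(-3))/2 = (1/2)*0 = 0)
a = 168 (a = -14*(-4)*3 = 56*3 = 168)
25*T(0*(0 + 2)) - a = 25*(-4) - 1*168 = -100 - 168 = -268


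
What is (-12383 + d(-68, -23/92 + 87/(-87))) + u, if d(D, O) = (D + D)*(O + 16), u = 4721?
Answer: -9668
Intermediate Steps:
d(D, O) = 2*D*(16 + O) (d(D, O) = (2*D)*(16 + O) = 2*D*(16 + O))
(-12383 + d(-68, -23/92 + 87/(-87))) + u = (-12383 + 2*(-68)*(16 + (-23/92 + 87/(-87)))) + 4721 = (-12383 + 2*(-68)*(16 + (-23*1/92 + 87*(-1/87)))) + 4721 = (-12383 + 2*(-68)*(16 + (-1/4 - 1))) + 4721 = (-12383 + 2*(-68)*(16 - 5/4)) + 4721 = (-12383 + 2*(-68)*(59/4)) + 4721 = (-12383 - 2006) + 4721 = -14389 + 4721 = -9668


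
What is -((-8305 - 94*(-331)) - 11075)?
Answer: -11734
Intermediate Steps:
-((-8305 - 94*(-331)) - 11075) = -((-8305 + 31114) - 11075) = -(22809 - 11075) = -1*11734 = -11734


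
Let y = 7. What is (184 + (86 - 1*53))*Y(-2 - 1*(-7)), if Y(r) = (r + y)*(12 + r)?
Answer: 44268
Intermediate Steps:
Y(r) = (7 + r)*(12 + r) (Y(r) = (r + 7)*(12 + r) = (7 + r)*(12 + r))
(184 + (86 - 1*53))*Y(-2 - 1*(-7)) = (184 + (86 - 1*53))*(84 + (-2 - 1*(-7))² + 19*(-2 - 1*(-7))) = (184 + (86 - 53))*(84 + (-2 + 7)² + 19*(-2 + 7)) = (184 + 33)*(84 + 5² + 19*5) = 217*(84 + 25 + 95) = 217*204 = 44268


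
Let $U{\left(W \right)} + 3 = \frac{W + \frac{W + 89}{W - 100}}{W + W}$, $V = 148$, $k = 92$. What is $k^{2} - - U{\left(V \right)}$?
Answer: $\frac{40073743}{4736} \approx 8461.5$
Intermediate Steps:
$U{\left(W \right)} = -3 + \frac{W + \frac{89 + W}{-100 + W}}{2 W}$ ($U{\left(W \right)} = -3 + \frac{W + \frac{W + 89}{W - 100}}{W + W} = -3 + \frac{W + \frac{89 + W}{-100 + W}}{2 W}$)
$k^{2} - - U{\left(V \right)} = 92^{2} - - \frac{89 - 5 \cdot 148^{2} + 501 \cdot 148}{2 \cdot 148 \left(-100 + 148\right)} = 8464 - - \frac{89 - 109520 + 74148}{2 \cdot 148 \cdot 48} = 8464 - - \frac{-35283}{2 \cdot 148 \cdot 48} = 8464 - \left(-1\right) \left(- \frac{11761}{4736}\right) = 8464 - \frac{11761}{4736} = \frac{40073743}{4736}$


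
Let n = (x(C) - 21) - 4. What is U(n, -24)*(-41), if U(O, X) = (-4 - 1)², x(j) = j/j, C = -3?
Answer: -1025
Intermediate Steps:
x(j) = 1
n = -24 (n = (1 - 21) - 4 = -20 - 4 = -24)
U(O, X) = 25 (U(O, X) = (-5)² = 25)
U(n, -24)*(-41) = 25*(-41) = -1025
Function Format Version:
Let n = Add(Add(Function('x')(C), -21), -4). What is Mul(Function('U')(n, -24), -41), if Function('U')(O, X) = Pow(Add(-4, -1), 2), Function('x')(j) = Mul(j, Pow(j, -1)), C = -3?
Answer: -1025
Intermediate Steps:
Function('x')(j) = 1
n = -24 (n = Add(Add(1, -21), -4) = Add(-20, -4) = -24)
Function('U')(O, X) = 25 (Function('U')(O, X) = Pow(-5, 2) = 25)
Mul(Function('U')(n, -24), -41) = Mul(25, -41) = -1025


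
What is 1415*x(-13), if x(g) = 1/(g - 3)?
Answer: -1415/16 ≈ -88.438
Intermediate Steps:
x(g) = 1/(-3 + g)
1415*x(-13) = 1415/(-3 - 13) = 1415/(-16) = 1415*(-1/16) = -1415/16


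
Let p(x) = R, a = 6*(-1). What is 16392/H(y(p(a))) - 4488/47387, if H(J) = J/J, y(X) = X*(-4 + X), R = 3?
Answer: 776763216/47387 ≈ 16392.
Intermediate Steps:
a = -6
p(x) = 3
H(J) = 1
16392/H(y(p(a))) - 4488/47387 = 16392/1 - 4488/47387 = 16392*1 - 4488*1/47387 = 16392 - 4488/47387 = 776763216/47387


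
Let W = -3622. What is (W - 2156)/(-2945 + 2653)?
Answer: 2889/146 ≈ 19.788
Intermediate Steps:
(W - 2156)/(-2945 + 2653) = (-3622 - 2156)/(-2945 + 2653) = -5778/(-292) = -5778*(-1/292) = 2889/146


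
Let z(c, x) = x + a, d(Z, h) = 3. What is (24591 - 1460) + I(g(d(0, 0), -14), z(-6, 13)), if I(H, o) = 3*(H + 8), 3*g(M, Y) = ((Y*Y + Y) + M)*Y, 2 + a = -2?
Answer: 20565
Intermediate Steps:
a = -4 (a = -2 - 2 = -4)
g(M, Y) = Y*(M + Y + Y²)/3 (g(M, Y) = (((Y*Y + Y) + M)*Y)/3 = (((Y² + Y) + M)*Y)/3 = (((Y + Y²) + M)*Y)/3 = ((M + Y + Y²)*Y)/3 = (Y*(M + Y + Y²))/3 = Y*(M + Y + Y²)/3)
z(c, x) = -4 + x (z(c, x) = x - 4 = -4 + x)
I(H, o) = 24 + 3*H (I(H, o) = 3*(8 + H) = 24 + 3*H)
(24591 - 1460) + I(g(d(0, 0), -14), z(-6, 13)) = (24591 - 1460) + (24 + 3*((⅓)*(-14)*(3 - 14 + (-14)²))) = 23131 + (24 + 3*((⅓)*(-14)*(3 - 14 + 196))) = 23131 + (24 + 3*((⅓)*(-14)*185)) = 23131 + (24 + 3*(-2590/3)) = 23131 + (24 - 2590) = 23131 - 2566 = 20565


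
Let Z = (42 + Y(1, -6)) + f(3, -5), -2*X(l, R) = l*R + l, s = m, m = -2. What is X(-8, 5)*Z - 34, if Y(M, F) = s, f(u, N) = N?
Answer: 806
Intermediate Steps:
s = -2
X(l, R) = -l/2 - R*l/2 (X(l, R) = -(l*R + l)/2 = -(R*l + l)/2 = -(l + R*l)/2 = -l/2 - R*l/2)
Y(M, F) = -2
Z = 35 (Z = (42 - 2) - 5 = 40 - 5 = 35)
X(-8, 5)*Z - 34 = -1/2*(-8)*(1 + 5)*35 - 34 = -1/2*(-8)*6*35 - 34 = 24*35 - 34 = 840 - 34 = 806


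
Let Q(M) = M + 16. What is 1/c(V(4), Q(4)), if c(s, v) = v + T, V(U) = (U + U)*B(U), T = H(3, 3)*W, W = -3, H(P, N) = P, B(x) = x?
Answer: 1/11 ≈ 0.090909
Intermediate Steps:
Q(M) = 16 + M
T = -9 (T = 3*(-3) = -9)
V(U) = 2*U² (V(U) = (U + U)*U = (2*U)*U = 2*U²)
c(s, v) = -9 + v (c(s, v) = v - 9 = -9 + v)
1/c(V(4), Q(4)) = 1/(-9 + (16 + 4)) = 1/(-9 + 20) = 1/11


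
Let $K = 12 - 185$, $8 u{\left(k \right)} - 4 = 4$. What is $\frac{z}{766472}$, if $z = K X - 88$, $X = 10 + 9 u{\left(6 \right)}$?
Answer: $- \frac{3375}{766472} \approx -0.0044033$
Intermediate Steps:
$u{\left(k \right)} = 1$ ($u{\left(k \right)} = \frac{1}{2} + \frac{1}{8} \cdot 4 = \frac{1}{2} + \frac{1}{2} = 1$)
$K = -173$
$X = 19$ ($X = 10 + 9 \cdot 1 = 10 + 9 = 19$)
$z = -3375$ ($z = \left(-173\right) 19 - 88 = -3287 - 88 = -3375$)
$\frac{z}{766472} = - \frac{3375}{766472}$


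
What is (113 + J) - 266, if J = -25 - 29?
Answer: -207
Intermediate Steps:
J = -54
(113 + J) - 266 = (113 - 54) - 266 = 59 - 266 = -207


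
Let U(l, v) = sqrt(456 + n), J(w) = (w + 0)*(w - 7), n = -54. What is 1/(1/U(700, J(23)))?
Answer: sqrt(402) ≈ 20.050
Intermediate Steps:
J(w) = w*(-7 + w)
U(l, v) = sqrt(402) (U(l, v) = sqrt(456 - 54) = sqrt(402))
1/(1/U(700, J(23))) = 1/(1/(sqrt(402))) = 1/(sqrt(402)/402) = sqrt(402)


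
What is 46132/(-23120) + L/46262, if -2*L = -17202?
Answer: -241912933/133697180 ≈ -1.8094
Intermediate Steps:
L = 8601 (L = -½*(-17202) = 8601)
46132/(-23120) + L/46262 = 46132/(-23120) + 8601/46262 = 46132*(-1/23120) + 8601*(1/46262) = -11533/5780 + 8601/46262 = -241912933/133697180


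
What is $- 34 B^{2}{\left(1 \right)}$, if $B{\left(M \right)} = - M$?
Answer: $-34$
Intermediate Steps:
$- 34 B^{2}{\left(1 \right)} = - 34 \left(\left(-1\right) 1\right)^{2} = - 34 \left(-1\right)^{2} = \left(-34\right) 1 = -34$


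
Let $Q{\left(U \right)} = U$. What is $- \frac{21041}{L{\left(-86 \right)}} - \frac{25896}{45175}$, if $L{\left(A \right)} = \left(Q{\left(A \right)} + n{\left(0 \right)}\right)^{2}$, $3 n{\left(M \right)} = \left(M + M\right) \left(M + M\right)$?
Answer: $- \frac{87850307}{25701100} \approx -3.4182$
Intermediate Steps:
$n{\left(M \right)} = \frac{4 M^{2}}{3}$ ($n{\left(M \right)} = \frac{\left(M + M\right) \left(M + M\right)}{3} = \frac{2 M 2 M}{3} = \frac{4 M^{2}}{3}$)
$L{\left(A \right)} = A^{2}$ ($L{\left(A \right)} = \left(A + \frac{4 \cdot 0^{2}}{3}\right)^{2} = \left(A + \frac{4}{3} \cdot 0\right)^{2} = \left(A + 0\right)^{2} = A^{2}$)
$- \frac{21041}{L{\left(-86 \right)}} - \frac{25896}{45175} = - \frac{21041}{\left(-86\right)^{2}} - \frac{25896}{45175} = - \frac{21041}{7396} - \frac{1992}{3475} = - \frac{87850307}{25701100}$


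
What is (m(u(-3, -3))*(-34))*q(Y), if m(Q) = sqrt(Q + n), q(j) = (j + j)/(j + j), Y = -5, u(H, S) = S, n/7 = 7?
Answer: -34*sqrt(46) ≈ -230.60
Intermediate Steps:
n = 49 (n = 7*7 = 49)
q(j) = 1 (q(j) = (2*j)/((2*j)) = (2*j)*(1/(2*j)) = 1)
m(Q) = sqrt(49 + Q) (m(Q) = sqrt(Q + 49) = sqrt(49 + Q))
(m(u(-3, -3))*(-34))*q(Y) = (sqrt(49 - 3)*(-34))*1 = (sqrt(46)*(-34))*1 = -34*sqrt(46)*1 = -34*sqrt(46)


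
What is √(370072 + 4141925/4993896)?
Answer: √2307311319476811138/2496948 ≈ 608.34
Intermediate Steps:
√(370072 + 4141925/4993896) = √(1848105222437/4993896) = √2307311319476811138/2496948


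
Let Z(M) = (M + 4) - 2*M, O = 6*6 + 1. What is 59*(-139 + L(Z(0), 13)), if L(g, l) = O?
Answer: -6018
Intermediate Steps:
O = 37 (O = 36 + 1 = 37)
Z(M) = 4 - M (Z(M) = (4 + M) - 2*M = 4 - M)
L(g, l) = 37
59*(-139 + L(Z(0), 13)) = 59*(-139 + 37) = 59*(-102) = -6018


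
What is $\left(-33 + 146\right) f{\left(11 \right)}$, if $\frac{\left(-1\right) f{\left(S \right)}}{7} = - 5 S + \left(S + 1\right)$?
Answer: $34013$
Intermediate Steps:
$f{\left(S \right)} = -7 + 28 S$ ($f{\left(S \right)} = - 7 \left(- 5 S + \left(S + 1\right)\right) = - 7 \left(- 5 S + \left(1 + S\right)\right) = - 7 \left(1 - 4 S\right) = -7 + 28 S$)
$\left(-33 + 146\right) f{\left(11 \right)} = \left(-33 + 146\right) \left(-7 + 28 \cdot 11\right) = 113 \left(-7 + 308\right) = 113 \cdot 301 = 34013$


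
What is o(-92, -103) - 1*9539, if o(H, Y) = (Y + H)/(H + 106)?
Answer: -133741/14 ≈ -9552.9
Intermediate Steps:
o(H, Y) = (H + Y)/(106 + H)
o(-92, -103) - 1*9539 = (-92 - 103)/(106 - 92) - 1*9539 = -195/14 - 9539 = -133741/14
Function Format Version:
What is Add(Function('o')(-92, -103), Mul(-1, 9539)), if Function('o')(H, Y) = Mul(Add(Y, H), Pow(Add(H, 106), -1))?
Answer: Rational(-133741, 14) ≈ -9552.9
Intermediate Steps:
Function('o')(H, Y) = Mul(Pow(Add(106, H), -1), Add(H, Y)) (Function('o')(H, Y) = Mul(Add(H, Y), Pow(Add(106, H), -1)) = Mul(Pow(Add(106, H), -1), Add(H, Y)))
Add(Function('o')(-92, -103), Mul(-1, 9539)) = Add(Mul(Pow(Add(106, -92), -1), Add(-92, -103)), Mul(-1, 9539)) = Add(Mul(Pow(14, -1), -195), -9539) = Add(Mul(Rational(1, 14), -195), -9539) = Add(Rational(-195, 14), -9539) = Rational(-133741, 14)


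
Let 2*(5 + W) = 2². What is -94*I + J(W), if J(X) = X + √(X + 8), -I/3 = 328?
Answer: 92493 + √5 ≈ 92495.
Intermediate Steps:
I = -984 (I = -3*328 = -984)
W = -3 (W = -5 + (½)*2² = -5 + (½)*4 = -5 + 2 = -3)
J(X) = X + √(8 + X)
-94*I + J(W) = -94*(-984) + (-3 + √(8 - 3)) = 92496 + (-3 + √5) = 92493 + √5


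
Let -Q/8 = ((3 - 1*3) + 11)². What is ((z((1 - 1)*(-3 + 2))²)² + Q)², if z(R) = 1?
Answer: 935089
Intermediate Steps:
Q = -968 (Q = -8*((3 - 1*3) + 11)² = -8*((3 - 3) + 11)² = -8*(0 + 11)² = -8*11² = -8*121 = -968)
((z((1 - 1)*(-3 + 2))²)² + Q)² = ((1²)² - 968)² = (1² - 968)² = (1 - 968)² = (-967)² = 935089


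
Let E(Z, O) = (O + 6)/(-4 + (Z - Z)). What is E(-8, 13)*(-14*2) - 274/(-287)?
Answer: 38445/287 ≈ 133.95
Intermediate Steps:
E(Z, O) = -3/2 - O/4 (E(Z, O) = (6 + O)/(-4 + 0) = (6 + O)/(-4) = (6 + O)*(-¼) = -3/2 - O/4)
E(-8, 13)*(-14*2) - 274/(-287) = (-3/2 - ¼*13)*(-14*2) - 274/(-287) = (-3/2 - 13/4)*(-28) - 274*(-1/287) = -19/4*(-28) + 274/287 = 133 + 274/287 = 38445/287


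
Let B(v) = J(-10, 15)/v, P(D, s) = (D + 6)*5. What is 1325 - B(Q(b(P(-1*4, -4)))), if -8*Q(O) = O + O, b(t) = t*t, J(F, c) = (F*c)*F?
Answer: 1385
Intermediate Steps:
P(D, s) = 30 + 5*D (P(D, s) = (6 + D)*5 = 30 + 5*D)
J(F, c) = c*F²
b(t) = t²
Q(O) = -O/4 (Q(O) = -(O + O)/8 = -O/4)
B(v) = 1500/v (B(v) = (15*(-10)²)/v = (15*100)/v = 1500/v)
1325 - B(Q(b(P(-1*4, -4)))) = 1325 - 1500/((-(30 + 5*(-1*4))²/4)) = 1325 - 1500/((-(30 + 5*(-4))²/4)) = 1325 - 1500/((-(30 - 20)²/4)) = 1325 - 1500/((-¼*10²)) = 1325 - 1500/((-¼*100)) = 1325 - 1500/(-25) = 1325 - 1500*(-1)/25 = 1325 - 1*(-60) = 1325 + 60 = 1385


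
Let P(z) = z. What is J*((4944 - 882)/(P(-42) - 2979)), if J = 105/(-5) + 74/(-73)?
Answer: 2175878/73511 ≈ 29.599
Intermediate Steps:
J = -1607/73 (J = 105*(-1/5) + 74*(-1/73) = -21 - 74/73 = -1607/73 ≈ -22.014)
J*((4944 - 882)/(P(-42) - 2979)) = -1607*(4944 - 882)/(73*(-42 - 2979)) = -6527634/(73*(-3021)) = -6527634*(-1)/(73*3021) = -1607/73*(-1354/1007) = 2175878/73511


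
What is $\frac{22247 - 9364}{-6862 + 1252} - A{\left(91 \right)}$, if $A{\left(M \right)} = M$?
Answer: $- \frac{523393}{5610} \approx -93.296$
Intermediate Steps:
$\frac{22247 - 9364}{-6862 + 1252} - A{\left(91 \right)} = \frac{22247 - 9364}{-6862 + 1252} - 91 = \frac{12883}{-5610} - 91 = 12883 \left(- \frac{1}{5610}\right) - 91 = - \frac{12883}{5610} - 91 = - \frac{523393}{5610}$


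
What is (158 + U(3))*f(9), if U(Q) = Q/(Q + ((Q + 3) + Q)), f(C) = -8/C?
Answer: -422/3 ≈ -140.67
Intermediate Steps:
U(Q) = Q/(3 + 3*Q) (U(Q) = Q/(Q + ((3 + Q) + Q)) = Q/(Q + (3 + 2*Q)) = Q/(3 + 3*Q))
(158 + U(3))*f(9) = (158 + (⅓)*3/(1 + 3))*(-8/9) = (158 + (⅓)*3/4)*(-8*⅑) = (158 + (⅓)*3*(¼))*(-8/9) = (158 + ¼)*(-8/9) = (633/4)*(-8/9) = -422/3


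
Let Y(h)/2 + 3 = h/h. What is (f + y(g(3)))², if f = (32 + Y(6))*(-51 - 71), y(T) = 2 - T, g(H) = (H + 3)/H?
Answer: 11669056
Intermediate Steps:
g(H) = (3 + H)/H
Y(h) = -4 (Y(h) = -6 + 2*(h/h) = -6 + 2*1 = -6 + 2 = -4)
f = -3416 (f = (32 - 4)*(-51 - 71) = 28*(-122) = -3416)
(f + y(g(3)))² = (-3416 + (2 - (3 + 3)/3))² = (-3416 + (2 - 6/3))² = (-3416 + (2 - 1*2))² = (-3416 + (2 - 2))² = (-3416 + 0)² = (-3416)² = 11669056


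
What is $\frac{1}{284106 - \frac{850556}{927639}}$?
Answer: $\frac{927639}{263546955178} \approx 3.5198 \cdot 10^{-6}$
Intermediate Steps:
$\frac{1}{284106 - \frac{850556}{927639}} = \frac{1}{\frac{263546955178}{927639}} = \frac{927639}{263546955178}$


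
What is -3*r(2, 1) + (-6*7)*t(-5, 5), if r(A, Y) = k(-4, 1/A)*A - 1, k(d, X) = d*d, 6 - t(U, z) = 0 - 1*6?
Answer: -597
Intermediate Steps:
t(U, z) = 12 (t(U, z) = 6 - (0 - 1*6) = 6 - (0 - 6) = 6 - 1*(-6) = 6 + 6 = 12)
k(d, X) = d**2
r(A, Y) = -1 + 16*A (r(A, Y) = (-4)**2*A - 1 = 16*A - 1 = -1 + 16*A)
-3*r(2, 1) + (-6*7)*t(-5, 5) = -3*(-1 + 16*2) - 6*7*12 = -3*(-1 + 32) - 42*12 = -3*31 - 504 = -93 - 504 = -597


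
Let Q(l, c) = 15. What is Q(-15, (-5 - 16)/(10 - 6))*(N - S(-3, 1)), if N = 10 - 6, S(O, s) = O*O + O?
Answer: -30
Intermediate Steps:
S(O, s) = O + O² (S(O, s) = O² + O = O + O²)
N = 4
Q(-15, (-5 - 16)/(10 - 6))*(N - S(-3, 1)) = 15*(4 - (-3)*(1 - 3)) = 15*(4 - (-3)*(-2)) = 15*(4 - 1*6) = 15*(4 - 6) = 15*(-2) = -30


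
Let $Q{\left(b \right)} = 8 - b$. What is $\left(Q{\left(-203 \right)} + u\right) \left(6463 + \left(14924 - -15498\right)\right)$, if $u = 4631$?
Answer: $178597170$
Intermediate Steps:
$\left(Q{\left(-203 \right)} + u\right) \left(6463 + \left(14924 - -15498\right)\right) = \left(\left(8 - -203\right) + 4631\right) \left(6463 + \left(14924 - -15498\right)\right) = \left(\left(8 + 203\right) + 4631\right) \left(6463 + \left(14924 + 15498\right)\right) = \left(211 + 4631\right) \left(6463 + 30422\right) = 4842 \cdot 36885 = 178597170$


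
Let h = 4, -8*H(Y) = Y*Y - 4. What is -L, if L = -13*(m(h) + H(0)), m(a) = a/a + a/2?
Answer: 91/2 ≈ 45.500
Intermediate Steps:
H(Y) = 1/2 - Y**2/8 (H(Y) = -(Y*Y - 4)/8 = -(Y**2 - 4)/8 = -(-4 + Y**2)/8 = 1/2 - Y**2/8)
m(a) = 1 + a/2 (m(a) = 1 + a*(1/2) = 1 + a/2)
L = -91/2 (L = -13*((1 + (1/2)*4) + (1/2 - 1/8*0**2)) = -13*((1 + 2) + (1/2 - 1/8*0)) = -13*(3 + (1/2 + 0)) = -13*(3 + 1/2) = -13*7/2 = -91/2 ≈ -45.500)
-L = -1*(-91/2) = 91/2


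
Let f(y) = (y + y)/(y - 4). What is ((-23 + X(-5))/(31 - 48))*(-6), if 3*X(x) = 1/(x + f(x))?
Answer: -4848/595 ≈ -8.1479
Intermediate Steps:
f(y) = 2*y/(-4 + y) (f(y) = (2*y)/(-4 + y) = 2*y/(-4 + y))
X(x) = 1/(3*(x + 2*x/(-4 + x)))
((-23 + X(-5))/(31 - 48))*(-6) = ((-23 + (⅓)*(-4 - 5)/(-5*(-2 - 5)))/(31 - 48))*(-6) = ((-23 + (⅓)*(-⅕)*(-9)/(-7))/(-17))*(-6) = ((-23 + (⅓)*(-⅕)*(-⅐)*(-9))*(-1/17))*(-6) = ((-23 - 3/35)*(-1/17))*(-6) = -808/35*(-1/17)*(-6) = (808/595)*(-6) = -4848/595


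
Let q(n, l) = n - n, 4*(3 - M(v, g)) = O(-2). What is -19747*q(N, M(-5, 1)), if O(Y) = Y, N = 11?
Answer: 0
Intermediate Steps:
M(v, g) = 7/2 (M(v, g) = 3 - 1/4*(-2) = 3 + 1/2 = 7/2)
q(n, l) = 0
-19747*q(N, M(-5, 1)) = -19747*0 = 0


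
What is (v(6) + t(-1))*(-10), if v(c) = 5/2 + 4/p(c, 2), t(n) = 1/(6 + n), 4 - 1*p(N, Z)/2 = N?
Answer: -17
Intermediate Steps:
p(N, Z) = 8 - 2*N
v(c) = 5/2 + 4/(8 - 2*c)
(v(6) + t(-1))*(-10) = ((-24 + 5*6)/(2*(-4 + 6)) + 1/(6 - 1))*(-10) = ((½)*(-24 + 30)/2 + 1/5)*(-10) = ((½)*(½)*6 + ⅕)*(-10) = (3/2 + ⅕)*(-10) = (17/10)*(-10) = -17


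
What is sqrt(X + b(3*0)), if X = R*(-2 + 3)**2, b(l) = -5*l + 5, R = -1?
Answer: 2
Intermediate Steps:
b(l) = 5 - 5*l
X = -1 (X = -(-2 + 3)**2 = -1*1**2 = -1*1 = -1)
sqrt(X + b(3*0)) = sqrt(-1 + (5 - 15*0)) = sqrt(-1 + (5 - 5*0)) = sqrt(-1 + (5 + 0)) = sqrt(-1 + 5) = sqrt(4) = 2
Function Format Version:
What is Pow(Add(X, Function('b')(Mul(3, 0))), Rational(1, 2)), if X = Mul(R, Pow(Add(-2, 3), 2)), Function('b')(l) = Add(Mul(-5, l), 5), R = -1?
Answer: 2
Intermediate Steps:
Function('b')(l) = Add(5, Mul(-5, l))
X = -1 (X = Mul(-1, Pow(Add(-2, 3), 2)) = Mul(-1, Pow(1, 2)) = Mul(-1, 1) = -1)
Pow(Add(X, Function('b')(Mul(3, 0))), Rational(1, 2)) = Pow(Add(-1, Add(5, Mul(-5, Mul(3, 0)))), Rational(1, 2)) = Pow(Add(-1, Add(5, Mul(-5, 0))), Rational(1, 2)) = Pow(Add(-1, Add(5, 0)), Rational(1, 2)) = Pow(Add(-1, 5), Rational(1, 2)) = Pow(4, Rational(1, 2)) = 2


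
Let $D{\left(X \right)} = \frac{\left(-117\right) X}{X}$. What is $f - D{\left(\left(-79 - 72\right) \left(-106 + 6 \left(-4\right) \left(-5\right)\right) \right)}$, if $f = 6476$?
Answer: $6593$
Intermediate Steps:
$D{\left(X \right)} = -117$
$f - D{\left(\left(-79 - 72\right) \left(-106 + 6 \left(-4\right) \left(-5\right)\right) \right)} = 6476 - -117 = 6476 + 117 = 6593$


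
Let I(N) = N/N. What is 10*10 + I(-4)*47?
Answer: 147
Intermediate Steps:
I(N) = 1
10*10 + I(-4)*47 = 10*10 + 1*47 = 100 + 47 = 147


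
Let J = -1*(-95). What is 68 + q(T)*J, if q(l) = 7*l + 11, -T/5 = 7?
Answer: -22162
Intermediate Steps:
T = -35 (T = -5*7 = -35)
J = 95
q(l) = 11 + 7*l
68 + q(T)*J = 68 + (11 + 7*(-35))*95 = 68 + (11 - 245)*95 = 68 - 234*95 = 68 - 22230 = -22162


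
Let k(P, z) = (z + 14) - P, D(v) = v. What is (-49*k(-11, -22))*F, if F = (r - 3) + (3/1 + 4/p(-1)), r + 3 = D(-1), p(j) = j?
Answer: 1176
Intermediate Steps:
k(P, z) = 14 + z - P (k(P, z) = (14 + z) - P = 14 + z - P)
r = -4 (r = -3 - 1 = -4)
F = -8 (F = (-4 - 3) + (3/1 + 4/(-1)) = -7 + (3*1 + 4*(-1)) = -7 + (3 - 4) = -7 - 1 = -8)
(-49*k(-11, -22))*F = -49*(14 - 22 - 1*(-11))*(-8) = -49*(14 - 22 + 11)*(-8) = -49*3*(-8) = -147*(-8) = 1176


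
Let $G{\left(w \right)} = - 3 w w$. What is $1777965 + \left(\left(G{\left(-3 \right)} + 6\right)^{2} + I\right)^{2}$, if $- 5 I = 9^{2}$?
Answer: $\frac{48960501}{25} \approx 1.9584 \cdot 10^{6}$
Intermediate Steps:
$G{\left(w \right)} = - 3 w^{2}$
$I = - \frac{81}{5}$ ($I = - \frac{9^{2}}{5} = \left(- \frac{1}{5}\right) 81 = - \frac{81}{5} \approx -16.2$)
$1777965 + \left(\left(G{\left(-3 \right)} + 6\right)^{2} + I\right)^{2} = 1777965 + \left(\left(- 3 \left(-3\right)^{2} + 6\right)^{2} - \frac{81}{5}\right)^{2} = 1777965 + \left(\left(\left(-3\right) 9 + 6\right)^{2} - \frac{81}{5}\right)^{2} = 1777965 + \left(\left(-27 + 6\right)^{2} - \frac{81}{5}\right)^{2} = 1777965 + \left(\left(-21\right)^{2} - \frac{81}{5}\right)^{2} = 1777965 + \left(441 - \frac{81}{5}\right)^{2} = 1777965 + \left(\frac{2124}{5}\right)^{2} = 1777965 + \frac{4511376}{25} = \frac{48960501}{25}$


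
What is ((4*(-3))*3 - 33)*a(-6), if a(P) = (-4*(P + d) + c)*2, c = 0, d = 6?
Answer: 0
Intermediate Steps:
a(P) = -48 - 8*P (a(P) = (-4*(P + 6) + 0)*2 = (-4*(6 + P) + 0)*2 = ((-24 - 4*P) + 0)*2 = (-24 - 4*P)*2 = -48 - 8*P)
((4*(-3))*3 - 33)*a(-6) = ((4*(-3))*3 - 33)*(-48 - 8*(-6)) = (-12*3 - 33)*(-48 + 48) = (-36 - 33)*0 = -69*0 = 0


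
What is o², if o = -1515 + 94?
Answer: 2019241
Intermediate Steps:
o = -1421
o² = (-1421)² = 2019241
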